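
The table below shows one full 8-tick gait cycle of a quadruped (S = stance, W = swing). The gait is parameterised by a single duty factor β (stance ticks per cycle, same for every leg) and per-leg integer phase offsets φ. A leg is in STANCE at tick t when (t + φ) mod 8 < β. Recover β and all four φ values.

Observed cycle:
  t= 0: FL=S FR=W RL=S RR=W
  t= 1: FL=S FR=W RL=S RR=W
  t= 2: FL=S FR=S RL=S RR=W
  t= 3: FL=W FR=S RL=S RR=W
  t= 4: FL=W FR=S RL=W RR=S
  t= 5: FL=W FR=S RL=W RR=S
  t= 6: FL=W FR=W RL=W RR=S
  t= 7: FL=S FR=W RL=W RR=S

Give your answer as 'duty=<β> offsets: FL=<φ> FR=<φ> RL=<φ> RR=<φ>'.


duty=4 offsets: FL=1 FR=6 RL=0 RR=4

duty β = stance ticks per leg = 4
FL: stance ticks = 4; W→S at t=7 → φ=1
FR: stance ticks = 4; W→S at t=2 → φ=6
RL: stance ticks = 4; W→S at t=0 → φ=0
RR: stance ticks = 4; W→S at t=4 → φ=4


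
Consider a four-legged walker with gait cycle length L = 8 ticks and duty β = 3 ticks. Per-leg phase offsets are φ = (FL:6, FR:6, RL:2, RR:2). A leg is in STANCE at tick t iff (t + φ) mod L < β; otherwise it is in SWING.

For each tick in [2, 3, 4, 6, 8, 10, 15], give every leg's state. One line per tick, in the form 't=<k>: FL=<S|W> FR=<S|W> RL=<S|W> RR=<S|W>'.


t=2: FL=S FR=S RL=W RR=W
t=3: FL=S FR=S RL=W RR=W
t=4: FL=S FR=S RL=W RR=W
t=6: FL=W FR=W RL=S RR=S
t=8: FL=W FR=W RL=S RR=S
t=10: FL=S FR=S RL=W RR=W
t=15: FL=W FR=W RL=S RR=S

t=2: phase=(0,0,4,4) vs β=3 → FL=S FR=S RL=W RR=W
t=3: phase=(1,1,5,5) vs β=3 → FL=S FR=S RL=W RR=W
t=4: phase=(2,2,6,6) vs β=3 → FL=S FR=S RL=W RR=W
t=6: phase=(4,4,0,0) vs β=3 → FL=W FR=W RL=S RR=S
t=8: phase=(6,6,2,2) vs β=3 → FL=W FR=W RL=S RR=S
t=10: phase=(0,0,4,4) vs β=3 → FL=S FR=S RL=W RR=W
t=15: phase=(5,5,1,1) vs β=3 → FL=W FR=W RL=S RR=S


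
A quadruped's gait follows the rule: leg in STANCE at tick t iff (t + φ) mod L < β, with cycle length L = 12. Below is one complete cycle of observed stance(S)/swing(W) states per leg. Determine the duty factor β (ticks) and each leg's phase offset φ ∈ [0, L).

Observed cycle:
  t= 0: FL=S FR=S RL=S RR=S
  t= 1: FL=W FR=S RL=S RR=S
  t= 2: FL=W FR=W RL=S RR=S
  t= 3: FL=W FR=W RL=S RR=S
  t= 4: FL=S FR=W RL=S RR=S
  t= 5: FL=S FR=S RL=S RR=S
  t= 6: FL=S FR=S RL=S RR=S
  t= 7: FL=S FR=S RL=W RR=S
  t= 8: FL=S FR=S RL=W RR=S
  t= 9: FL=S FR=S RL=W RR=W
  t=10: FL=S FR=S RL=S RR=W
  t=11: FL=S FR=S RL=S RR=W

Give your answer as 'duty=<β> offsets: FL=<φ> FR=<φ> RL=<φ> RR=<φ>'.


duty β = stance ticks per leg = 9
FL: stance ticks = 9; W→S at t=4 → φ=8
FR: stance ticks = 9; W→S at t=5 → φ=7
RL: stance ticks = 9; W→S at t=10 → φ=2
RR: stance ticks = 9; W→S at t=0 → φ=0

duty=9 offsets: FL=8 FR=7 RL=2 RR=0


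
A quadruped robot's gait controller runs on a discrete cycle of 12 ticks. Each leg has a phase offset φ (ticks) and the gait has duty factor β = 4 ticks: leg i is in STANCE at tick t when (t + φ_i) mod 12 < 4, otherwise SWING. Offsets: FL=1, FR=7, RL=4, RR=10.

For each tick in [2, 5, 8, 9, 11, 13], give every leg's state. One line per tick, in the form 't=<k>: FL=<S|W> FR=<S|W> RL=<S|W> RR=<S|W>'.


t=2: FL=S FR=W RL=W RR=S
t=5: FL=W FR=S RL=W RR=S
t=8: FL=W FR=S RL=S RR=W
t=9: FL=W FR=W RL=S RR=W
t=11: FL=S FR=W RL=S RR=W
t=13: FL=S FR=W RL=W RR=W

t=2: phase=(3,9,6,0) vs β=4 → FL=S FR=W RL=W RR=S
t=5: phase=(6,0,9,3) vs β=4 → FL=W FR=S RL=W RR=S
t=8: phase=(9,3,0,6) vs β=4 → FL=W FR=S RL=S RR=W
t=9: phase=(10,4,1,7) vs β=4 → FL=W FR=W RL=S RR=W
t=11: phase=(0,6,3,9) vs β=4 → FL=S FR=W RL=S RR=W
t=13: phase=(2,8,5,11) vs β=4 → FL=S FR=W RL=W RR=W


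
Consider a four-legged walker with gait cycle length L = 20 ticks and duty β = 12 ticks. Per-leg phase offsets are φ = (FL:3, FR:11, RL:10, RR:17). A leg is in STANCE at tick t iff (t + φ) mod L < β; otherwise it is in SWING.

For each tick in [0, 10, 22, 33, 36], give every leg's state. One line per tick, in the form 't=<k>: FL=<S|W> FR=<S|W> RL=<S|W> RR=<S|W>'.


t=0: FL=S FR=S RL=S RR=W
t=10: FL=W FR=S RL=S RR=S
t=22: FL=S FR=W RL=W RR=W
t=33: FL=W FR=S RL=S RR=S
t=36: FL=W FR=S RL=S RR=W

t=0: phase=(3,11,10,17) vs β=12 → FL=S FR=S RL=S RR=W
t=10: phase=(13,1,0,7) vs β=12 → FL=W FR=S RL=S RR=S
t=22: phase=(5,13,12,19) vs β=12 → FL=S FR=W RL=W RR=W
t=33: phase=(16,4,3,10) vs β=12 → FL=W FR=S RL=S RR=S
t=36: phase=(19,7,6,13) vs β=12 → FL=W FR=S RL=S RR=W


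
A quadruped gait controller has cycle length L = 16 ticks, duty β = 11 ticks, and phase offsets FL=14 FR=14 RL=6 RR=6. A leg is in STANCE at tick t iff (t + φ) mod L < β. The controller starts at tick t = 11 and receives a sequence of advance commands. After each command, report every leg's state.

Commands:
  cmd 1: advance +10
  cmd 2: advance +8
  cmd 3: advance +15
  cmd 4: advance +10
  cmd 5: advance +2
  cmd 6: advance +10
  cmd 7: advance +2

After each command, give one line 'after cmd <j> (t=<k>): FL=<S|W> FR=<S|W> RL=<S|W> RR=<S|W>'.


start t=11: FL=S FR=S RL=S RR=S
cmd 1: advance +10 → t=21, phase=(3,3,11,11) → FL=S FR=S RL=W RR=W
cmd 2: advance +8 → t=29, phase=(11,11,3,3) → FL=W FR=W RL=S RR=S
cmd 3: advance +15 → t=44, phase=(10,10,2,2) → FL=S FR=S RL=S RR=S
cmd 4: advance +10 → t=54, phase=(4,4,12,12) → FL=S FR=S RL=W RR=W
cmd 5: advance +2 → t=56, phase=(6,6,14,14) → FL=S FR=S RL=W RR=W
cmd 6: advance +10 → t=66, phase=(0,0,8,8) → FL=S FR=S RL=S RR=S
cmd 7: advance +2 → t=68, phase=(2,2,10,10) → FL=S FR=S RL=S RR=S

after cmd 1 (t=21): FL=S FR=S RL=W RR=W
after cmd 2 (t=29): FL=W FR=W RL=S RR=S
after cmd 3 (t=44): FL=S FR=S RL=S RR=S
after cmd 4 (t=54): FL=S FR=S RL=W RR=W
after cmd 5 (t=56): FL=S FR=S RL=W RR=W
after cmd 6 (t=66): FL=S FR=S RL=S RR=S
after cmd 7 (t=68): FL=S FR=S RL=S RR=S


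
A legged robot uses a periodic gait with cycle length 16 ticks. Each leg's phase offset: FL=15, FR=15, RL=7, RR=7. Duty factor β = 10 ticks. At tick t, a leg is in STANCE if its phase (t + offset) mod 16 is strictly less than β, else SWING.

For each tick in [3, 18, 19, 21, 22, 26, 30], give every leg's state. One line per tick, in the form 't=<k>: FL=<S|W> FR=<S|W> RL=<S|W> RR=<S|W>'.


t=3: FL=S FR=S RL=W RR=W
t=18: FL=S FR=S RL=S RR=S
t=19: FL=S FR=S RL=W RR=W
t=21: FL=S FR=S RL=W RR=W
t=22: FL=S FR=S RL=W RR=W
t=26: FL=S FR=S RL=S RR=S
t=30: FL=W FR=W RL=S RR=S

t=3: phase=(2,2,10,10) vs β=10 → FL=S FR=S RL=W RR=W
t=18: phase=(1,1,9,9) vs β=10 → FL=S FR=S RL=S RR=S
t=19: phase=(2,2,10,10) vs β=10 → FL=S FR=S RL=W RR=W
t=21: phase=(4,4,12,12) vs β=10 → FL=S FR=S RL=W RR=W
t=22: phase=(5,5,13,13) vs β=10 → FL=S FR=S RL=W RR=W
t=26: phase=(9,9,1,1) vs β=10 → FL=S FR=S RL=S RR=S
t=30: phase=(13,13,5,5) vs β=10 → FL=W FR=W RL=S RR=S


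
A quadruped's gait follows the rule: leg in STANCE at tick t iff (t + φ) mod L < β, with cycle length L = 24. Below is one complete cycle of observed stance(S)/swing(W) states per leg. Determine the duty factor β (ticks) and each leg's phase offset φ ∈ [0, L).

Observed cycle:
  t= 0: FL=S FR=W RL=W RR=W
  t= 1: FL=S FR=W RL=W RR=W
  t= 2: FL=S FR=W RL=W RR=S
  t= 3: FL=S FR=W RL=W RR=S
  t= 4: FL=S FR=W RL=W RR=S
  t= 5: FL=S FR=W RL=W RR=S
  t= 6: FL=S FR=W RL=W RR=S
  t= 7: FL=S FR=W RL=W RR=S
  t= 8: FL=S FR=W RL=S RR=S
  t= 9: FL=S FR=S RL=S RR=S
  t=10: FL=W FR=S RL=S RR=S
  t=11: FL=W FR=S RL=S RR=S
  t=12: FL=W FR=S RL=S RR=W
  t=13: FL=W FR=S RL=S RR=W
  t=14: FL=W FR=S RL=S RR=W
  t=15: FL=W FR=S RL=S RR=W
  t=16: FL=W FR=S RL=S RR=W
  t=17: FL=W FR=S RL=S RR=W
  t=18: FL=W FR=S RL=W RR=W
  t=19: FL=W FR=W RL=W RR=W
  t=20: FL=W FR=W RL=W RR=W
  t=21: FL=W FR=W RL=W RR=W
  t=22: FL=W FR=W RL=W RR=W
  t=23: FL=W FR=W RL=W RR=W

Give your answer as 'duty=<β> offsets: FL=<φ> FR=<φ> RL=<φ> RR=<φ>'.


duty=10 offsets: FL=0 FR=15 RL=16 RR=22

duty β = stance ticks per leg = 10
FL: stance ticks = 10; W→S at t=0 → φ=0
FR: stance ticks = 10; W→S at t=9 → φ=15
RL: stance ticks = 10; W→S at t=8 → φ=16
RR: stance ticks = 10; W→S at t=2 → φ=22


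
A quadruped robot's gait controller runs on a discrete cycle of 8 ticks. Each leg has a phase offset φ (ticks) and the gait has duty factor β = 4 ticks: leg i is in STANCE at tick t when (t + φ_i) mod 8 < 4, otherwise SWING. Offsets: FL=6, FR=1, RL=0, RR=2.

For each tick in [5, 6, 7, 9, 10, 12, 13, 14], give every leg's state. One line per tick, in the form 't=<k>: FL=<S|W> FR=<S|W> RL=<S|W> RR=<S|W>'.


t=5: FL=S FR=W RL=W RR=W
t=6: FL=W FR=W RL=W RR=S
t=7: FL=W FR=S RL=W RR=S
t=9: FL=W FR=S RL=S RR=S
t=10: FL=S FR=S RL=S RR=W
t=12: FL=S FR=W RL=W RR=W
t=13: FL=S FR=W RL=W RR=W
t=14: FL=W FR=W RL=W RR=S

t=5: phase=(3,6,5,7) vs β=4 → FL=S FR=W RL=W RR=W
t=6: phase=(4,7,6,0) vs β=4 → FL=W FR=W RL=W RR=S
t=7: phase=(5,0,7,1) vs β=4 → FL=W FR=S RL=W RR=S
t=9: phase=(7,2,1,3) vs β=4 → FL=W FR=S RL=S RR=S
t=10: phase=(0,3,2,4) vs β=4 → FL=S FR=S RL=S RR=W
t=12: phase=(2,5,4,6) vs β=4 → FL=S FR=W RL=W RR=W
t=13: phase=(3,6,5,7) vs β=4 → FL=S FR=W RL=W RR=W
t=14: phase=(4,7,6,0) vs β=4 → FL=W FR=W RL=W RR=S


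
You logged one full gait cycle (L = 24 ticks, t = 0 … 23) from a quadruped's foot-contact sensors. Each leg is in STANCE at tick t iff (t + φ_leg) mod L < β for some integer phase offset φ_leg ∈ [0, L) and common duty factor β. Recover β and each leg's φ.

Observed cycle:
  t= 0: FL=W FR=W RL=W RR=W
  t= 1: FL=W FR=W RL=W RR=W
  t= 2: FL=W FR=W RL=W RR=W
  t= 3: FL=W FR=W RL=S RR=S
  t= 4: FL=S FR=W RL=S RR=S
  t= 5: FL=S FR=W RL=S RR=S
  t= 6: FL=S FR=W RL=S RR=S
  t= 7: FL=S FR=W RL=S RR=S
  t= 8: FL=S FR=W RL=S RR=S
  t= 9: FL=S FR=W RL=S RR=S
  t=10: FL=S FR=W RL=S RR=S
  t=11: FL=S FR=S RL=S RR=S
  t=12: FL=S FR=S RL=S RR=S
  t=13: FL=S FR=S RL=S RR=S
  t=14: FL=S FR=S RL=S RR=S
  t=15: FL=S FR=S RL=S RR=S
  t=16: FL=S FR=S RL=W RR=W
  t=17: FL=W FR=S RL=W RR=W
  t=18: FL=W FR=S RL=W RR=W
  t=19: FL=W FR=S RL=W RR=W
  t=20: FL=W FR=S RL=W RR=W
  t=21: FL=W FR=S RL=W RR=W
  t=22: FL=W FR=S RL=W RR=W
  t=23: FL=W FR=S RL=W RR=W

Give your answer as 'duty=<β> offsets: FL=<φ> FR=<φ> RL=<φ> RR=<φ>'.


duty β = stance ticks per leg = 13
FL: stance ticks = 13; W→S at t=4 → φ=20
FR: stance ticks = 13; W→S at t=11 → φ=13
RL: stance ticks = 13; W→S at t=3 → φ=21
RR: stance ticks = 13; W→S at t=3 → φ=21

duty=13 offsets: FL=20 FR=13 RL=21 RR=21


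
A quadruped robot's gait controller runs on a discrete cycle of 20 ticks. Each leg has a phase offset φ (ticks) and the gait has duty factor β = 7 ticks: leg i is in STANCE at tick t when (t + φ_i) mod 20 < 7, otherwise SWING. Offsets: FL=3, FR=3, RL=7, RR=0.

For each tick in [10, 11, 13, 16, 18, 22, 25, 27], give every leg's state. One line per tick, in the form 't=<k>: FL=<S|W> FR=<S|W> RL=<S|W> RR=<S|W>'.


t=10: phase=(13,13,17,10) vs β=7 → FL=W FR=W RL=W RR=W
t=11: phase=(14,14,18,11) vs β=7 → FL=W FR=W RL=W RR=W
t=13: phase=(16,16,0,13) vs β=7 → FL=W FR=W RL=S RR=W
t=16: phase=(19,19,3,16) vs β=7 → FL=W FR=W RL=S RR=W
t=18: phase=(1,1,5,18) vs β=7 → FL=S FR=S RL=S RR=W
t=22: phase=(5,5,9,2) vs β=7 → FL=S FR=S RL=W RR=S
t=25: phase=(8,8,12,5) vs β=7 → FL=W FR=W RL=W RR=S
t=27: phase=(10,10,14,7) vs β=7 → FL=W FR=W RL=W RR=W

t=10: FL=W FR=W RL=W RR=W
t=11: FL=W FR=W RL=W RR=W
t=13: FL=W FR=W RL=S RR=W
t=16: FL=W FR=W RL=S RR=W
t=18: FL=S FR=S RL=S RR=W
t=22: FL=S FR=S RL=W RR=S
t=25: FL=W FR=W RL=W RR=S
t=27: FL=W FR=W RL=W RR=W


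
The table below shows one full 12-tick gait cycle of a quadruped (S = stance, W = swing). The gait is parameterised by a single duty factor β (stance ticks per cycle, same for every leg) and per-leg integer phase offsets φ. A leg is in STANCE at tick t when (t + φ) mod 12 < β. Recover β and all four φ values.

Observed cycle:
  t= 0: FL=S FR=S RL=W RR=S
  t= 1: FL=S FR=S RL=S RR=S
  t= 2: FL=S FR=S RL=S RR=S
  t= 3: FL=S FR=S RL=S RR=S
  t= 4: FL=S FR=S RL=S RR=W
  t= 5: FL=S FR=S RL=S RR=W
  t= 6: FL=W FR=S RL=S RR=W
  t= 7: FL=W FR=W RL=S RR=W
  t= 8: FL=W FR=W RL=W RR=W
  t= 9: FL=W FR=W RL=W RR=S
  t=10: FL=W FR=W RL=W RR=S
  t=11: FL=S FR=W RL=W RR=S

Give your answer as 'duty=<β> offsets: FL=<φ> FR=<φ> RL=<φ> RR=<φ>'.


duty β = stance ticks per leg = 7
FL: stance ticks = 7; W→S at t=11 → φ=1
FR: stance ticks = 7; W→S at t=0 → φ=0
RL: stance ticks = 7; W→S at t=1 → φ=11
RR: stance ticks = 7; W→S at t=9 → φ=3

duty=7 offsets: FL=1 FR=0 RL=11 RR=3


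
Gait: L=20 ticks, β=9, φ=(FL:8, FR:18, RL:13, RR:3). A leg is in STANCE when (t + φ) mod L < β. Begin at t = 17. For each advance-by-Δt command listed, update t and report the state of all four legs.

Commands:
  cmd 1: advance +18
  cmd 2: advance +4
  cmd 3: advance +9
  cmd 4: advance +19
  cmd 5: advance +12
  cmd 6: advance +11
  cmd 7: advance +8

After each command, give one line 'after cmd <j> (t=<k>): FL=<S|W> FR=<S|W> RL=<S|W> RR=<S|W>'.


start t=17: FL=S FR=W RL=W RR=S
cmd 1: advance +18 → t=35, phase=(3,13,8,18) → FL=S FR=W RL=S RR=W
cmd 2: advance +4 → t=39, phase=(7,17,12,2) → FL=S FR=W RL=W RR=S
cmd 3: advance +9 → t=48, phase=(16,6,1,11) → FL=W FR=S RL=S RR=W
cmd 4: advance +19 → t=67, phase=(15,5,0,10) → FL=W FR=S RL=S RR=W
cmd 5: advance +12 → t=79, phase=(7,17,12,2) → FL=S FR=W RL=W RR=S
cmd 6: advance +11 → t=90, phase=(18,8,3,13) → FL=W FR=S RL=S RR=W
cmd 7: advance +8 → t=98, phase=(6,16,11,1) → FL=S FR=W RL=W RR=S

after cmd 1 (t=35): FL=S FR=W RL=S RR=W
after cmd 2 (t=39): FL=S FR=W RL=W RR=S
after cmd 3 (t=48): FL=W FR=S RL=S RR=W
after cmd 4 (t=67): FL=W FR=S RL=S RR=W
after cmd 5 (t=79): FL=S FR=W RL=W RR=S
after cmd 6 (t=90): FL=W FR=S RL=S RR=W
after cmd 7 (t=98): FL=S FR=W RL=W RR=S


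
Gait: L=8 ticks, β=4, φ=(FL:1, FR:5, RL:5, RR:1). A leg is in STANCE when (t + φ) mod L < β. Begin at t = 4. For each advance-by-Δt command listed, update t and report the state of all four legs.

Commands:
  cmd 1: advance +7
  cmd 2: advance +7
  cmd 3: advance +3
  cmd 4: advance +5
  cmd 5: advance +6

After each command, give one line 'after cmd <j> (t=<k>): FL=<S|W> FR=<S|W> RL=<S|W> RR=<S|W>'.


start t=4: FL=W FR=S RL=S RR=W
cmd 1: advance +7 → t=11, phase=(4,0,0,4) → FL=W FR=S RL=S RR=W
cmd 2: advance +7 → t=18, phase=(3,7,7,3) → FL=S FR=W RL=W RR=S
cmd 3: advance +3 → t=21, phase=(6,2,2,6) → FL=W FR=S RL=S RR=W
cmd 4: advance +5 → t=26, phase=(3,7,7,3) → FL=S FR=W RL=W RR=S
cmd 5: advance +6 → t=32, phase=(1,5,5,1) → FL=S FR=W RL=W RR=S

after cmd 1 (t=11): FL=W FR=S RL=S RR=W
after cmd 2 (t=18): FL=S FR=W RL=W RR=S
after cmd 3 (t=21): FL=W FR=S RL=S RR=W
after cmd 4 (t=26): FL=S FR=W RL=W RR=S
after cmd 5 (t=32): FL=S FR=W RL=W RR=S


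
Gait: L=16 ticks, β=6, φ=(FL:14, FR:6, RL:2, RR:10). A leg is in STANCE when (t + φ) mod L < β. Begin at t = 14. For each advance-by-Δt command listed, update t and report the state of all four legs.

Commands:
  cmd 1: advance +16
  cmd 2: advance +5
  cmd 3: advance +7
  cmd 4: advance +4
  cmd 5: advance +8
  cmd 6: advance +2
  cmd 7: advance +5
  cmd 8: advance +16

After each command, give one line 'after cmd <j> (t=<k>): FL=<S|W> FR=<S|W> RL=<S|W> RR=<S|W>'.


after cmd 1 (t=30): FL=W FR=S RL=S RR=W
after cmd 2 (t=35): FL=S FR=W RL=S RR=W
after cmd 3 (t=42): FL=W FR=S RL=W RR=S
after cmd 4 (t=46): FL=W FR=S RL=S RR=W
after cmd 5 (t=54): FL=S FR=W RL=W RR=S
after cmd 6 (t=56): FL=W FR=W RL=W RR=S
after cmd 7 (t=61): FL=W FR=S RL=W RR=W
after cmd 8 (t=77): FL=W FR=S RL=W RR=W

start t=14: FL=W FR=S RL=S RR=W
cmd 1: advance +16 → t=30, phase=(12,4,0,8) → FL=W FR=S RL=S RR=W
cmd 2: advance +5 → t=35, phase=(1,9,5,13) → FL=S FR=W RL=S RR=W
cmd 3: advance +7 → t=42, phase=(8,0,12,4) → FL=W FR=S RL=W RR=S
cmd 4: advance +4 → t=46, phase=(12,4,0,8) → FL=W FR=S RL=S RR=W
cmd 5: advance +8 → t=54, phase=(4,12,8,0) → FL=S FR=W RL=W RR=S
cmd 6: advance +2 → t=56, phase=(6,14,10,2) → FL=W FR=W RL=W RR=S
cmd 7: advance +5 → t=61, phase=(11,3,15,7) → FL=W FR=S RL=W RR=W
cmd 8: advance +16 → t=77, phase=(11,3,15,7) → FL=W FR=S RL=W RR=W


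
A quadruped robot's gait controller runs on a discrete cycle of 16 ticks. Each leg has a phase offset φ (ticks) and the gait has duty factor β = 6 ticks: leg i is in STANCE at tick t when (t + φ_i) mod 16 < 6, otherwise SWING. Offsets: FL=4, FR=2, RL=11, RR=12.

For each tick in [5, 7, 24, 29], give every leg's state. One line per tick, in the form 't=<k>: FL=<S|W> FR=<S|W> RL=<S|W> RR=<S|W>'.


t=5: phase=(9,7,0,1) vs β=6 → FL=W FR=W RL=S RR=S
t=7: phase=(11,9,2,3) vs β=6 → FL=W FR=W RL=S RR=S
t=24: phase=(12,10,3,4) vs β=6 → FL=W FR=W RL=S RR=S
t=29: phase=(1,15,8,9) vs β=6 → FL=S FR=W RL=W RR=W

t=5: FL=W FR=W RL=S RR=S
t=7: FL=W FR=W RL=S RR=S
t=24: FL=W FR=W RL=S RR=S
t=29: FL=S FR=W RL=W RR=W


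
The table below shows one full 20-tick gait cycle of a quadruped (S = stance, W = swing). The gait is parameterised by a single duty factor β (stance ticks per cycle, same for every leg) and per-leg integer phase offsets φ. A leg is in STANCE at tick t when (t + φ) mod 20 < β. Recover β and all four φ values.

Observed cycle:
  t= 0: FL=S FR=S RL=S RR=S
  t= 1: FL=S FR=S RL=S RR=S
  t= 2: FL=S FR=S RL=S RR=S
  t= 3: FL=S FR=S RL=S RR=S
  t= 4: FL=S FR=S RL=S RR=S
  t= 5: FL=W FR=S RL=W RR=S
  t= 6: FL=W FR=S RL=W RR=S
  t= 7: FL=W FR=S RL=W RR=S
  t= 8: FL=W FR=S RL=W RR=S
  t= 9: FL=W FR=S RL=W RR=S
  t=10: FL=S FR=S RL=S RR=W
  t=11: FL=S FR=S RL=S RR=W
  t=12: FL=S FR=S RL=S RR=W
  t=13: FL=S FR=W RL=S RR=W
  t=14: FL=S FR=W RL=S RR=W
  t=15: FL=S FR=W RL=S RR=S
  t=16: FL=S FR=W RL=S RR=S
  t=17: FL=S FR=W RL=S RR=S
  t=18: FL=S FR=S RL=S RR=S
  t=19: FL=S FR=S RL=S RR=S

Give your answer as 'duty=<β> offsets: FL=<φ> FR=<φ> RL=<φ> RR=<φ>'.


duty β = stance ticks per leg = 15
FL: stance ticks = 15; W→S at t=10 → φ=10
FR: stance ticks = 15; W→S at t=18 → φ=2
RL: stance ticks = 15; W→S at t=10 → φ=10
RR: stance ticks = 15; W→S at t=15 → φ=5

duty=15 offsets: FL=10 FR=2 RL=10 RR=5


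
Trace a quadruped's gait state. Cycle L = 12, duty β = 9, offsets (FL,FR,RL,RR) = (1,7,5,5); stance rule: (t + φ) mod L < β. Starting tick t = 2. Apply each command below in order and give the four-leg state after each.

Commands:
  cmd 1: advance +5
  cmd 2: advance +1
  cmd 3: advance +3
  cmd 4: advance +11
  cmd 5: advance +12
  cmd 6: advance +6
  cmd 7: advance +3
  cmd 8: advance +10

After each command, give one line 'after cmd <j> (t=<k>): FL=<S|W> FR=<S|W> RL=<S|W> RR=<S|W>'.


after cmd 1 (t=7): FL=S FR=S RL=S RR=S
after cmd 2 (t=8): FL=W FR=S RL=S RR=S
after cmd 3 (t=11): FL=S FR=S RL=S RR=S
after cmd 4 (t=22): FL=W FR=S RL=S RR=S
after cmd 5 (t=34): FL=W FR=S RL=S RR=S
after cmd 6 (t=40): FL=S FR=W RL=W RR=W
after cmd 7 (t=43): FL=S FR=S RL=S RR=S
after cmd 8 (t=53): FL=S FR=S RL=W RR=W

start t=2: FL=S FR=W RL=S RR=S
cmd 1: advance +5 → t=7, phase=(8,2,0,0) → FL=S FR=S RL=S RR=S
cmd 2: advance +1 → t=8, phase=(9,3,1,1) → FL=W FR=S RL=S RR=S
cmd 3: advance +3 → t=11, phase=(0,6,4,4) → FL=S FR=S RL=S RR=S
cmd 4: advance +11 → t=22, phase=(11,5,3,3) → FL=W FR=S RL=S RR=S
cmd 5: advance +12 → t=34, phase=(11,5,3,3) → FL=W FR=S RL=S RR=S
cmd 6: advance +6 → t=40, phase=(5,11,9,9) → FL=S FR=W RL=W RR=W
cmd 7: advance +3 → t=43, phase=(8,2,0,0) → FL=S FR=S RL=S RR=S
cmd 8: advance +10 → t=53, phase=(6,0,10,10) → FL=S FR=S RL=W RR=W


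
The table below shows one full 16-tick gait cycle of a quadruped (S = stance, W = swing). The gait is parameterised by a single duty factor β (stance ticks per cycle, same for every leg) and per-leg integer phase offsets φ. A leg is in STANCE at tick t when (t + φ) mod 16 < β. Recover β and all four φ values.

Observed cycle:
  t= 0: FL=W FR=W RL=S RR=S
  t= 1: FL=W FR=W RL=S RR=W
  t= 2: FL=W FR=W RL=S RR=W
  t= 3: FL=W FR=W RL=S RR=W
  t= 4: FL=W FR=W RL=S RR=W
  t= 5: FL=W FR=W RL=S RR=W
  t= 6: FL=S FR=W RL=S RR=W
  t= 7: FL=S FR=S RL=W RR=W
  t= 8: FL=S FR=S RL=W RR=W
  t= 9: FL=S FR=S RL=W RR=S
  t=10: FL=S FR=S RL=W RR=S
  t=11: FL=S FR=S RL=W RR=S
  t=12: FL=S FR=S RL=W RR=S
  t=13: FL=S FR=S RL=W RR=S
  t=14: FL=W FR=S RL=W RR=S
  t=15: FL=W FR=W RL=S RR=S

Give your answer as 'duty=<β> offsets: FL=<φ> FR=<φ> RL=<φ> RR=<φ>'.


duty=8 offsets: FL=10 FR=9 RL=1 RR=7

duty β = stance ticks per leg = 8
FL: stance ticks = 8; W→S at t=6 → φ=10
FR: stance ticks = 8; W→S at t=7 → φ=9
RL: stance ticks = 8; W→S at t=15 → φ=1
RR: stance ticks = 8; W→S at t=9 → φ=7


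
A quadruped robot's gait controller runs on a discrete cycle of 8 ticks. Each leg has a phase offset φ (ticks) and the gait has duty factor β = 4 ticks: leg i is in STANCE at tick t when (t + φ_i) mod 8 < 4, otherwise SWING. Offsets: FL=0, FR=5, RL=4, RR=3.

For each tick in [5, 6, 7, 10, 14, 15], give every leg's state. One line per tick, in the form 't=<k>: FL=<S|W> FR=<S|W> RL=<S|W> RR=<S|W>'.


t=5: FL=W FR=S RL=S RR=S
t=6: FL=W FR=S RL=S RR=S
t=7: FL=W FR=W RL=S RR=S
t=10: FL=S FR=W RL=W RR=W
t=14: FL=W FR=S RL=S RR=S
t=15: FL=W FR=W RL=S RR=S

t=5: phase=(5,2,1,0) vs β=4 → FL=W FR=S RL=S RR=S
t=6: phase=(6,3,2,1) vs β=4 → FL=W FR=S RL=S RR=S
t=7: phase=(7,4,3,2) vs β=4 → FL=W FR=W RL=S RR=S
t=10: phase=(2,7,6,5) vs β=4 → FL=S FR=W RL=W RR=W
t=14: phase=(6,3,2,1) vs β=4 → FL=W FR=S RL=S RR=S
t=15: phase=(7,4,3,2) vs β=4 → FL=W FR=W RL=S RR=S


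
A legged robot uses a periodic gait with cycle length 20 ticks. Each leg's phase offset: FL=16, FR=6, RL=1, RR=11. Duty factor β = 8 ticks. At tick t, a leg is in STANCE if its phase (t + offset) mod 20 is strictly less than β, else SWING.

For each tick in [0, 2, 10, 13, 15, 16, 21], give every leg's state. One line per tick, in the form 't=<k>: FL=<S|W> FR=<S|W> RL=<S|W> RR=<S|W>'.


t=0: phase=(16,6,1,11) vs β=8 → FL=W FR=S RL=S RR=W
t=2: phase=(18,8,3,13) vs β=8 → FL=W FR=W RL=S RR=W
t=10: phase=(6,16,11,1) vs β=8 → FL=S FR=W RL=W RR=S
t=13: phase=(9,19,14,4) vs β=8 → FL=W FR=W RL=W RR=S
t=15: phase=(11,1,16,6) vs β=8 → FL=W FR=S RL=W RR=S
t=16: phase=(12,2,17,7) vs β=8 → FL=W FR=S RL=W RR=S
t=21: phase=(17,7,2,12) vs β=8 → FL=W FR=S RL=S RR=W

t=0: FL=W FR=S RL=S RR=W
t=2: FL=W FR=W RL=S RR=W
t=10: FL=S FR=W RL=W RR=S
t=13: FL=W FR=W RL=W RR=S
t=15: FL=W FR=S RL=W RR=S
t=16: FL=W FR=S RL=W RR=S
t=21: FL=W FR=S RL=S RR=W


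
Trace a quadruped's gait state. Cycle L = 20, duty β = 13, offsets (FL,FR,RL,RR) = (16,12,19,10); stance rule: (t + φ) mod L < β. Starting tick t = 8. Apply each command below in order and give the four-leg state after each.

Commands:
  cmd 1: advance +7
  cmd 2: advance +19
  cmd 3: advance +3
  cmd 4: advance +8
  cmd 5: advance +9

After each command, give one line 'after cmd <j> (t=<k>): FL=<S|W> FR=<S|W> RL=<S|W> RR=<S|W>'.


start t=8: FL=S FR=S RL=S RR=W
cmd 1: advance +7 → t=15, phase=(11,7,14,5) → FL=S FR=S RL=W RR=S
cmd 2: advance +19 → t=34, phase=(10,6,13,4) → FL=S FR=S RL=W RR=S
cmd 3: advance +3 → t=37, phase=(13,9,16,7) → FL=W FR=S RL=W RR=S
cmd 4: advance +8 → t=45, phase=(1,17,4,15) → FL=S FR=W RL=S RR=W
cmd 5: advance +9 → t=54, phase=(10,6,13,4) → FL=S FR=S RL=W RR=S

after cmd 1 (t=15): FL=S FR=S RL=W RR=S
after cmd 2 (t=34): FL=S FR=S RL=W RR=S
after cmd 3 (t=37): FL=W FR=S RL=W RR=S
after cmd 4 (t=45): FL=S FR=W RL=S RR=W
after cmd 5 (t=54): FL=S FR=S RL=W RR=S


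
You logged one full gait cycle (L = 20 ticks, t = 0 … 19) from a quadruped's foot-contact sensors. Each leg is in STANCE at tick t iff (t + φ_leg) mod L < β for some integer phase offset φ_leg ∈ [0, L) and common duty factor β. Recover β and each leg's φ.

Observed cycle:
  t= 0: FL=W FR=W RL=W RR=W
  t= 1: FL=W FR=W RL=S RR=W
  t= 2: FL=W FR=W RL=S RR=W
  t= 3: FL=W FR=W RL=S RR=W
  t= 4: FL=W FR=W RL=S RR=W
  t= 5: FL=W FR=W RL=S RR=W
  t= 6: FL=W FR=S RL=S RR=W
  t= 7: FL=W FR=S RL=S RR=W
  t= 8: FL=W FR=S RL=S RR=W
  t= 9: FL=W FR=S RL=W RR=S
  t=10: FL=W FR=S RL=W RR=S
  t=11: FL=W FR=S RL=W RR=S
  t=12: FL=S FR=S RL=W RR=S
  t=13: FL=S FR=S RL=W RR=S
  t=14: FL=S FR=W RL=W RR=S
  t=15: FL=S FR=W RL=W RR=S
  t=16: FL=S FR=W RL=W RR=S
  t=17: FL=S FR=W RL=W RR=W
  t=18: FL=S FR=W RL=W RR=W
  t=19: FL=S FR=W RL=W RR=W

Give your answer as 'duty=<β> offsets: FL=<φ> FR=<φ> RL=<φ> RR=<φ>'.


duty β = stance ticks per leg = 8
FL: stance ticks = 8; W→S at t=12 → φ=8
FR: stance ticks = 8; W→S at t=6 → φ=14
RL: stance ticks = 8; W→S at t=1 → φ=19
RR: stance ticks = 8; W→S at t=9 → φ=11

duty=8 offsets: FL=8 FR=14 RL=19 RR=11


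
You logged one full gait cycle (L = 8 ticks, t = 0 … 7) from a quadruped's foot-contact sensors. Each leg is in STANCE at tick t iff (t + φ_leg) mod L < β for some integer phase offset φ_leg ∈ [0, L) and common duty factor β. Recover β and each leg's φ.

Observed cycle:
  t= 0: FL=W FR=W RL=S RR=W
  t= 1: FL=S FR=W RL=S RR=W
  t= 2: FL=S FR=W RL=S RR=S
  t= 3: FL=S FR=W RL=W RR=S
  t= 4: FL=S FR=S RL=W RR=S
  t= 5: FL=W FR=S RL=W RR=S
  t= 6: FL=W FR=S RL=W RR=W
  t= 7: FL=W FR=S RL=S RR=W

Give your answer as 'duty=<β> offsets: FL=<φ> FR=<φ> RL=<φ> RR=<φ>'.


duty=4 offsets: FL=7 FR=4 RL=1 RR=6

duty β = stance ticks per leg = 4
FL: stance ticks = 4; W→S at t=1 → φ=7
FR: stance ticks = 4; W→S at t=4 → φ=4
RL: stance ticks = 4; W→S at t=7 → φ=1
RR: stance ticks = 4; W→S at t=2 → φ=6


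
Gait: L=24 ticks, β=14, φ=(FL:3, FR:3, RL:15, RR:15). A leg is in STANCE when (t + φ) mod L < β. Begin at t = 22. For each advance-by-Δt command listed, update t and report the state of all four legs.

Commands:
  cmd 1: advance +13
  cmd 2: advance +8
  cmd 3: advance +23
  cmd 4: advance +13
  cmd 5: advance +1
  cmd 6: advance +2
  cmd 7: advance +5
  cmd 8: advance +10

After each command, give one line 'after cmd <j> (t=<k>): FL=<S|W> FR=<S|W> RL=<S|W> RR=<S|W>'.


after cmd 1 (t=35): FL=W FR=W RL=S RR=S
after cmd 2 (t=43): FL=W FR=W RL=S RR=S
after cmd 3 (t=66): FL=W FR=W RL=S RR=S
after cmd 4 (t=79): FL=S FR=S RL=W RR=W
after cmd 5 (t=80): FL=S FR=S RL=W RR=W
after cmd 6 (t=82): FL=S FR=S RL=S RR=S
after cmd 7 (t=87): FL=W FR=W RL=S RR=S
after cmd 8 (t=97): FL=S FR=S RL=W RR=W

start t=22: FL=S FR=S RL=S RR=S
cmd 1: advance +13 → t=35, phase=(14,14,2,2) → FL=W FR=W RL=S RR=S
cmd 2: advance +8 → t=43, phase=(22,22,10,10) → FL=W FR=W RL=S RR=S
cmd 3: advance +23 → t=66, phase=(21,21,9,9) → FL=W FR=W RL=S RR=S
cmd 4: advance +13 → t=79, phase=(10,10,22,22) → FL=S FR=S RL=W RR=W
cmd 5: advance +1 → t=80, phase=(11,11,23,23) → FL=S FR=S RL=W RR=W
cmd 6: advance +2 → t=82, phase=(13,13,1,1) → FL=S FR=S RL=S RR=S
cmd 7: advance +5 → t=87, phase=(18,18,6,6) → FL=W FR=W RL=S RR=S
cmd 8: advance +10 → t=97, phase=(4,4,16,16) → FL=S FR=S RL=W RR=W


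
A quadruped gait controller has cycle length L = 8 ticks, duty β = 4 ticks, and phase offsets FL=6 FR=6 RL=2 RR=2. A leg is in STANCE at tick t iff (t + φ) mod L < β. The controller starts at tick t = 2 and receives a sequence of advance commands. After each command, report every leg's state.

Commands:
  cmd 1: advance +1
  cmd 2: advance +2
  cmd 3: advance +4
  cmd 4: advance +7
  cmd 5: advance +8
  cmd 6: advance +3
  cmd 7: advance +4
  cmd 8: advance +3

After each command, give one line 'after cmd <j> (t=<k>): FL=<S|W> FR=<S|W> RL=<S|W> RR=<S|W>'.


after cmd 1 (t=3): FL=S FR=S RL=W RR=W
after cmd 2 (t=5): FL=S FR=S RL=W RR=W
after cmd 3 (t=9): FL=W FR=W RL=S RR=S
after cmd 4 (t=16): FL=W FR=W RL=S RR=S
after cmd 5 (t=24): FL=W FR=W RL=S RR=S
after cmd 6 (t=27): FL=S FR=S RL=W RR=W
after cmd 7 (t=31): FL=W FR=W RL=S RR=S
after cmd 8 (t=34): FL=S FR=S RL=W RR=W

start t=2: FL=S FR=S RL=W RR=W
cmd 1: advance +1 → t=3, phase=(1,1,5,5) → FL=S FR=S RL=W RR=W
cmd 2: advance +2 → t=5, phase=(3,3,7,7) → FL=S FR=S RL=W RR=W
cmd 3: advance +4 → t=9, phase=(7,7,3,3) → FL=W FR=W RL=S RR=S
cmd 4: advance +7 → t=16, phase=(6,6,2,2) → FL=W FR=W RL=S RR=S
cmd 5: advance +8 → t=24, phase=(6,6,2,2) → FL=W FR=W RL=S RR=S
cmd 6: advance +3 → t=27, phase=(1,1,5,5) → FL=S FR=S RL=W RR=W
cmd 7: advance +4 → t=31, phase=(5,5,1,1) → FL=W FR=W RL=S RR=S
cmd 8: advance +3 → t=34, phase=(0,0,4,4) → FL=S FR=S RL=W RR=W


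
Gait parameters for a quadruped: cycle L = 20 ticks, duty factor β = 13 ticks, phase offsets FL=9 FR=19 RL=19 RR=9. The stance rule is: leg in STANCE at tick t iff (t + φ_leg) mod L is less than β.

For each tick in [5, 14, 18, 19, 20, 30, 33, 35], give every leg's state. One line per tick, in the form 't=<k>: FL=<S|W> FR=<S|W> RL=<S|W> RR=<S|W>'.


t=5: phase=(14,4,4,14) vs β=13 → FL=W FR=S RL=S RR=W
t=14: phase=(3,13,13,3) vs β=13 → FL=S FR=W RL=W RR=S
t=18: phase=(7,17,17,7) vs β=13 → FL=S FR=W RL=W RR=S
t=19: phase=(8,18,18,8) vs β=13 → FL=S FR=W RL=W RR=S
t=20: phase=(9,19,19,9) vs β=13 → FL=S FR=W RL=W RR=S
t=30: phase=(19,9,9,19) vs β=13 → FL=W FR=S RL=S RR=W
t=33: phase=(2,12,12,2) vs β=13 → FL=S FR=S RL=S RR=S
t=35: phase=(4,14,14,4) vs β=13 → FL=S FR=W RL=W RR=S

t=5: FL=W FR=S RL=S RR=W
t=14: FL=S FR=W RL=W RR=S
t=18: FL=S FR=W RL=W RR=S
t=19: FL=S FR=W RL=W RR=S
t=20: FL=S FR=W RL=W RR=S
t=30: FL=W FR=S RL=S RR=W
t=33: FL=S FR=S RL=S RR=S
t=35: FL=S FR=W RL=W RR=S


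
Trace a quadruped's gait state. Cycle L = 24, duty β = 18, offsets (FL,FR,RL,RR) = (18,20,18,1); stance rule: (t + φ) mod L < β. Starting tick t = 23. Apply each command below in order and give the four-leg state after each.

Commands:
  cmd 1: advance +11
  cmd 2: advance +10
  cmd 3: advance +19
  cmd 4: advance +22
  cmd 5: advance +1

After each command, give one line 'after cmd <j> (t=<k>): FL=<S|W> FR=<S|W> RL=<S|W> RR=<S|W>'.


start t=23: FL=S FR=W RL=S RR=S
cmd 1: advance +11 → t=34, phase=(4,6,4,11) → FL=S FR=S RL=S RR=S
cmd 2: advance +10 → t=44, phase=(14,16,14,21) → FL=S FR=S RL=S RR=W
cmd 3: advance +19 → t=63, phase=(9,11,9,16) → FL=S FR=S RL=S RR=S
cmd 4: advance +22 → t=85, phase=(7,9,7,14) → FL=S FR=S RL=S RR=S
cmd 5: advance +1 → t=86, phase=(8,10,8,15) → FL=S FR=S RL=S RR=S

after cmd 1 (t=34): FL=S FR=S RL=S RR=S
after cmd 2 (t=44): FL=S FR=S RL=S RR=W
after cmd 3 (t=63): FL=S FR=S RL=S RR=S
after cmd 4 (t=85): FL=S FR=S RL=S RR=S
after cmd 5 (t=86): FL=S FR=S RL=S RR=S


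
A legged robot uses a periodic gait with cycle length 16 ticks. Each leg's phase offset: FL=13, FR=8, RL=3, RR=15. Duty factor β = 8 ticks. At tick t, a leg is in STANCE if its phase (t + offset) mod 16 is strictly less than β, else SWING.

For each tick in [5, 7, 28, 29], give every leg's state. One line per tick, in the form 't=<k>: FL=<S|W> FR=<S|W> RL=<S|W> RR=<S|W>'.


t=5: FL=S FR=W RL=W RR=S
t=7: FL=S FR=W RL=W RR=S
t=28: FL=W FR=S RL=W RR=W
t=29: FL=W FR=S RL=S RR=W

t=5: phase=(2,13,8,4) vs β=8 → FL=S FR=W RL=W RR=S
t=7: phase=(4,15,10,6) vs β=8 → FL=S FR=W RL=W RR=S
t=28: phase=(9,4,15,11) vs β=8 → FL=W FR=S RL=W RR=W
t=29: phase=(10,5,0,12) vs β=8 → FL=W FR=S RL=S RR=W


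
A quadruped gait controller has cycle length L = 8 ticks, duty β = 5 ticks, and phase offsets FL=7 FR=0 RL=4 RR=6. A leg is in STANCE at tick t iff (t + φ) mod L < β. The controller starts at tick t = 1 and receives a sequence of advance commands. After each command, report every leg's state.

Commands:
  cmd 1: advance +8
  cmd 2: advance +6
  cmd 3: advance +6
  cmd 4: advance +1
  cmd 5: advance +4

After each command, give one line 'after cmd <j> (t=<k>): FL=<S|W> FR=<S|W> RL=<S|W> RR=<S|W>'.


after cmd 1 (t=9): FL=S FR=S RL=W RR=W
after cmd 2 (t=15): FL=W FR=W RL=S RR=W
after cmd 3 (t=21): FL=S FR=W RL=S RR=S
after cmd 4 (t=22): FL=W FR=W RL=S RR=S
after cmd 5 (t=26): FL=S FR=S RL=W RR=S

start t=1: FL=S FR=S RL=W RR=W
cmd 1: advance +8 → t=9, phase=(0,1,5,7) → FL=S FR=S RL=W RR=W
cmd 2: advance +6 → t=15, phase=(6,7,3,5) → FL=W FR=W RL=S RR=W
cmd 3: advance +6 → t=21, phase=(4,5,1,3) → FL=S FR=W RL=S RR=S
cmd 4: advance +1 → t=22, phase=(5,6,2,4) → FL=W FR=W RL=S RR=S
cmd 5: advance +4 → t=26, phase=(1,2,6,0) → FL=S FR=S RL=W RR=S


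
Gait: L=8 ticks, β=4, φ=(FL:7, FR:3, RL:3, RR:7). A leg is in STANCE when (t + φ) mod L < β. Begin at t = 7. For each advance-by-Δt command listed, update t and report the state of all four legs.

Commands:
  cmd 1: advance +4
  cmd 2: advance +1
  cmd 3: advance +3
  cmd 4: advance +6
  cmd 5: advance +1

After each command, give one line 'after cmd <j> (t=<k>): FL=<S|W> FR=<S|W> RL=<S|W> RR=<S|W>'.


start t=7: FL=W FR=S RL=S RR=W
cmd 1: advance +4 → t=11, phase=(2,6,6,2) → FL=S FR=W RL=W RR=S
cmd 2: advance +1 → t=12, phase=(3,7,7,3) → FL=S FR=W RL=W RR=S
cmd 3: advance +3 → t=15, phase=(6,2,2,6) → FL=W FR=S RL=S RR=W
cmd 4: advance +6 → t=21, phase=(4,0,0,4) → FL=W FR=S RL=S RR=W
cmd 5: advance +1 → t=22, phase=(5,1,1,5) → FL=W FR=S RL=S RR=W

after cmd 1 (t=11): FL=S FR=W RL=W RR=S
after cmd 2 (t=12): FL=S FR=W RL=W RR=S
after cmd 3 (t=15): FL=W FR=S RL=S RR=W
after cmd 4 (t=21): FL=W FR=S RL=S RR=W
after cmd 5 (t=22): FL=W FR=S RL=S RR=W


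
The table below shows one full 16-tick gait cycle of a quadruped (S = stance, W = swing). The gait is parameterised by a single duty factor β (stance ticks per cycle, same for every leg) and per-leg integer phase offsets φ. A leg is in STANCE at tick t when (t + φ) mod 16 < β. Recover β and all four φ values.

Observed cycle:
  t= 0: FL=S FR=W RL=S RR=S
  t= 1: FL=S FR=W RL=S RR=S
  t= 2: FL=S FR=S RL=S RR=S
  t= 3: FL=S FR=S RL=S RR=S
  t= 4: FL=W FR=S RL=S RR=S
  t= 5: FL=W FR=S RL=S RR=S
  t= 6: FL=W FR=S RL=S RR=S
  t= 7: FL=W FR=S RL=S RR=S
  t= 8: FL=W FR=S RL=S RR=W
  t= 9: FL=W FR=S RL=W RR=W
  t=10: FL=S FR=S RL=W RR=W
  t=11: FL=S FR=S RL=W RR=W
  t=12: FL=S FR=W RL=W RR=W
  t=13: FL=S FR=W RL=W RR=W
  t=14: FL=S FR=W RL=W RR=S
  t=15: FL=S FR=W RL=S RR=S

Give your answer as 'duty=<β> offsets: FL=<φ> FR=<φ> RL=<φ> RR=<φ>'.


duty β = stance ticks per leg = 10
FL: stance ticks = 10; W→S at t=10 → φ=6
FR: stance ticks = 10; W→S at t=2 → φ=14
RL: stance ticks = 10; W→S at t=15 → φ=1
RR: stance ticks = 10; W→S at t=14 → φ=2

duty=10 offsets: FL=6 FR=14 RL=1 RR=2


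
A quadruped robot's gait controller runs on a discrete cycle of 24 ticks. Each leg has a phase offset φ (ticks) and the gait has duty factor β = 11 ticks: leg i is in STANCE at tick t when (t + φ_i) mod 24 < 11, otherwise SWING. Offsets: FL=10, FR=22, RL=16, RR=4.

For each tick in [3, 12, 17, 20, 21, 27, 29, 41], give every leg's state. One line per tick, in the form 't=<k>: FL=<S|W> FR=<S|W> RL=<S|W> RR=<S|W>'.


t=3: phase=(13,1,19,7) vs β=11 → FL=W FR=S RL=W RR=S
t=12: phase=(22,10,4,16) vs β=11 → FL=W FR=S RL=S RR=W
t=17: phase=(3,15,9,21) vs β=11 → FL=S FR=W RL=S RR=W
t=20: phase=(6,18,12,0) vs β=11 → FL=S FR=W RL=W RR=S
t=21: phase=(7,19,13,1) vs β=11 → FL=S FR=W RL=W RR=S
t=27: phase=(13,1,19,7) vs β=11 → FL=W FR=S RL=W RR=S
t=29: phase=(15,3,21,9) vs β=11 → FL=W FR=S RL=W RR=S
t=41: phase=(3,15,9,21) vs β=11 → FL=S FR=W RL=S RR=W

t=3: FL=W FR=S RL=W RR=S
t=12: FL=W FR=S RL=S RR=W
t=17: FL=S FR=W RL=S RR=W
t=20: FL=S FR=W RL=W RR=S
t=21: FL=S FR=W RL=W RR=S
t=27: FL=W FR=S RL=W RR=S
t=29: FL=W FR=S RL=W RR=S
t=41: FL=S FR=W RL=S RR=W


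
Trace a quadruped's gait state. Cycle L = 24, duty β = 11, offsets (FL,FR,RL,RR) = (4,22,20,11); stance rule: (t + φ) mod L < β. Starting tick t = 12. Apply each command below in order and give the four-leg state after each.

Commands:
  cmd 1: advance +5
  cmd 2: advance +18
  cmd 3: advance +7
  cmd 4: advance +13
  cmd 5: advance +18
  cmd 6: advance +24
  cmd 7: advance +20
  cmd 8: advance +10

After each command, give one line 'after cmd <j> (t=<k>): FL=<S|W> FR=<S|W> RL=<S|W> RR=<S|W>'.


after cmd 1 (t=17): FL=W FR=W RL=W RR=S
after cmd 2 (t=35): FL=W FR=S RL=S RR=W
after cmd 3 (t=42): FL=W FR=W RL=W RR=S
after cmd 4 (t=55): FL=W FR=S RL=S RR=W
after cmd 5 (t=73): FL=S FR=W RL=W RR=W
after cmd 6 (t=97): FL=S FR=W RL=W RR=W
after cmd 7 (t=117): FL=S FR=W RL=W RR=S
after cmd 8 (t=127): FL=W FR=S RL=S RR=W

start t=12: FL=W FR=S RL=S RR=W
cmd 1: advance +5 → t=17, phase=(21,15,13,4) → FL=W FR=W RL=W RR=S
cmd 2: advance +18 → t=35, phase=(15,9,7,22) → FL=W FR=S RL=S RR=W
cmd 3: advance +7 → t=42, phase=(22,16,14,5) → FL=W FR=W RL=W RR=S
cmd 4: advance +13 → t=55, phase=(11,5,3,18) → FL=W FR=S RL=S RR=W
cmd 5: advance +18 → t=73, phase=(5,23,21,12) → FL=S FR=W RL=W RR=W
cmd 6: advance +24 → t=97, phase=(5,23,21,12) → FL=S FR=W RL=W RR=W
cmd 7: advance +20 → t=117, phase=(1,19,17,8) → FL=S FR=W RL=W RR=S
cmd 8: advance +10 → t=127, phase=(11,5,3,18) → FL=W FR=S RL=S RR=W


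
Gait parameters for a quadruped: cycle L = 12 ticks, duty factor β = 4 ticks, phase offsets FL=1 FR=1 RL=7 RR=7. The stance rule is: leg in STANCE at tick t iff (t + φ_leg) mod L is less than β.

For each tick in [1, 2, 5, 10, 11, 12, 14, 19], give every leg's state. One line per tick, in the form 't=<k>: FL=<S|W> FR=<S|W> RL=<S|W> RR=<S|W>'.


t=1: FL=S FR=S RL=W RR=W
t=2: FL=S FR=S RL=W RR=W
t=5: FL=W FR=W RL=S RR=S
t=10: FL=W FR=W RL=W RR=W
t=11: FL=S FR=S RL=W RR=W
t=12: FL=S FR=S RL=W RR=W
t=14: FL=S FR=S RL=W RR=W
t=19: FL=W FR=W RL=S RR=S

t=1: phase=(2,2,8,8) vs β=4 → FL=S FR=S RL=W RR=W
t=2: phase=(3,3,9,9) vs β=4 → FL=S FR=S RL=W RR=W
t=5: phase=(6,6,0,0) vs β=4 → FL=W FR=W RL=S RR=S
t=10: phase=(11,11,5,5) vs β=4 → FL=W FR=W RL=W RR=W
t=11: phase=(0,0,6,6) vs β=4 → FL=S FR=S RL=W RR=W
t=12: phase=(1,1,7,7) vs β=4 → FL=S FR=S RL=W RR=W
t=14: phase=(3,3,9,9) vs β=4 → FL=S FR=S RL=W RR=W
t=19: phase=(8,8,2,2) vs β=4 → FL=W FR=W RL=S RR=S


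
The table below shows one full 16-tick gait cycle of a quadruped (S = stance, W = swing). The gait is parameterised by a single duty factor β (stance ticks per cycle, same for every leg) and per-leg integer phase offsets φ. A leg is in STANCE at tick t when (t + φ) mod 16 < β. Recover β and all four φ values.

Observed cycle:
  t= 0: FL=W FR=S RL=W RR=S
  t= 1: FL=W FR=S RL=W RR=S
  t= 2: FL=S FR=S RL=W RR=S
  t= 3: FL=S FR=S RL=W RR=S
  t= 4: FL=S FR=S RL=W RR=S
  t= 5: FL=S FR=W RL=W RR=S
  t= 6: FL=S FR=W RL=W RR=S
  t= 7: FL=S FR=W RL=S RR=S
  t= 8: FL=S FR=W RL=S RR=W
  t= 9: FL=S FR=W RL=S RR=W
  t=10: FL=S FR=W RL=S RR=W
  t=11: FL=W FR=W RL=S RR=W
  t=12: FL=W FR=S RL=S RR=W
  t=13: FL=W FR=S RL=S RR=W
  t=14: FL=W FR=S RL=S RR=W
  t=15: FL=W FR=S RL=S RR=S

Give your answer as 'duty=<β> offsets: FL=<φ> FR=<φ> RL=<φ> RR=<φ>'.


duty=9 offsets: FL=14 FR=4 RL=9 RR=1

duty β = stance ticks per leg = 9
FL: stance ticks = 9; W→S at t=2 → φ=14
FR: stance ticks = 9; W→S at t=12 → φ=4
RL: stance ticks = 9; W→S at t=7 → φ=9
RR: stance ticks = 9; W→S at t=15 → φ=1


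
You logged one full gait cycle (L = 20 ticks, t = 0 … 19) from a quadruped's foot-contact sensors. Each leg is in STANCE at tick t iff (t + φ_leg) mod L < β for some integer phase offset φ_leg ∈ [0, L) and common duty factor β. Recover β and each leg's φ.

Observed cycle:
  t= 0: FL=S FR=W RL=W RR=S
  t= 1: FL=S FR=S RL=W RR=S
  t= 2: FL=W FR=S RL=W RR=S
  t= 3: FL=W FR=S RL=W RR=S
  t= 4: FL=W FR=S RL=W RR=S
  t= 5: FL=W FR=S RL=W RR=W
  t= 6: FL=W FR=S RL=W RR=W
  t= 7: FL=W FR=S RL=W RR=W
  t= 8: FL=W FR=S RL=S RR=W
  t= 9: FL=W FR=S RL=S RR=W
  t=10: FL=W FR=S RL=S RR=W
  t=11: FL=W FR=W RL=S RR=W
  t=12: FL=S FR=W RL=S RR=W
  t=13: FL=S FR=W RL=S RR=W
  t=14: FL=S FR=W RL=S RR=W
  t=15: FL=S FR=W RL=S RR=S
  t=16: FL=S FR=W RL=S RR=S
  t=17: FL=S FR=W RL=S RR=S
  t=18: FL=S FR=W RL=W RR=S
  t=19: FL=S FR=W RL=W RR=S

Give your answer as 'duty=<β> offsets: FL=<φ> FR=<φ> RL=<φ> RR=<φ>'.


duty=10 offsets: FL=8 FR=19 RL=12 RR=5

duty β = stance ticks per leg = 10
FL: stance ticks = 10; W→S at t=12 → φ=8
FR: stance ticks = 10; W→S at t=1 → φ=19
RL: stance ticks = 10; W→S at t=8 → φ=12
RR: stance ticks = 10; W→S at t=15 → φ=5


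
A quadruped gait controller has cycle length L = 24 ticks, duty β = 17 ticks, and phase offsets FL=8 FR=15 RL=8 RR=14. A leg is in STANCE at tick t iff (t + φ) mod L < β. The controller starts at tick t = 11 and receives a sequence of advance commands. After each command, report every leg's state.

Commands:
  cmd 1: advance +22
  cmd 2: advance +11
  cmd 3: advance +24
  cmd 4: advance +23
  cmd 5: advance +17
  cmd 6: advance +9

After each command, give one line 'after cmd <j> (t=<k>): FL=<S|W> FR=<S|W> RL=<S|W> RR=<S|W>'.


after cmd 1 (t=33): FL=W FR=S RL=W RR=W
after cmd 2 (t=44): FL=S FR=S RL=S RR=S
after cmd 3 (t=68): FL=S FR=S RL=S RR=S
after cmd 4 (t=91): FL=S FR=S RL=S RR=S
after cmd 5 (t=108): FL=W FR=S RL=W RR=S
after cmd 6 (t=117): FL=S FR=S RL=S RR=S

start t=11: FL=W FR=S RL=W RR=S
cmd 1: advance +22 → t=33, phase=(17,0,17,23) → FL=W FR=S RL=W RR=W
cmd 2: advance +11 → t=44, phase=(4,11,4,10) → FL=S FR=S RL=S RR=S
cmd 3: advance +24 → t=68, phase=(4,11,4,10) → FL=S FR=S RL=S RR=S
cmd 4: advance +23 → t=91, phase=(3,10,3,9) → FL=S FR=S RL=S RR=S
cmd 5: advance +17 → t=108, phase=(20,3,20,2) → FL=W FR=S RL=W RR=S
cmd 6: advance +9 → t=117, phase=(5,12,5,11) → FL=S FR=S RL=S RR=S
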